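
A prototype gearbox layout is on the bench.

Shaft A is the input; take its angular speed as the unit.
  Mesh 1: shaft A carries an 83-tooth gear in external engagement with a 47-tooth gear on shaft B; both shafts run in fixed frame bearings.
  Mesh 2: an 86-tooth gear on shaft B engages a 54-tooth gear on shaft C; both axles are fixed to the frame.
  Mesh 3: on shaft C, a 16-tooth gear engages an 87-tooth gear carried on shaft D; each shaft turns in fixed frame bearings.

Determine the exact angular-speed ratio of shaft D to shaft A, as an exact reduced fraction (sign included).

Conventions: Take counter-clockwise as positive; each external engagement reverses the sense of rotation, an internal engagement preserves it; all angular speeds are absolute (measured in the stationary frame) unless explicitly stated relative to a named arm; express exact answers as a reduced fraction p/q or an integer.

-57104/110403

class = fixed-axis compound train [3 meshes; 3 ratios multiply, 3 sense flips]
mesh 1 [83T→47T]: running ratio 83/47, sense −
mesh 2 [86T→54T]: running ratio 3569/1269, sense +
mesh 3 [16T→87T]: running ratio 57104/110403, sense −
ω_out/ω_in = -57104/110403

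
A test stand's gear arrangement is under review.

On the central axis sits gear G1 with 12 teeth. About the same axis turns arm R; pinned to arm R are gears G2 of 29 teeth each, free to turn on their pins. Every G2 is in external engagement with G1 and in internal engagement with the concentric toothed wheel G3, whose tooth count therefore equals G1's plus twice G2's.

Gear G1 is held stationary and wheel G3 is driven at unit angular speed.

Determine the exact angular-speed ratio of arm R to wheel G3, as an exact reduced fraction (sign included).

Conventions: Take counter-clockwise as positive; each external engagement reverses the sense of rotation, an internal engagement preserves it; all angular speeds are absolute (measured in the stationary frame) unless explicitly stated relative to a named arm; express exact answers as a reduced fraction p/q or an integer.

35/41

class = planetary set [G3 = 12+2·29 = 70; Willis about the carrier]
ring teeth: 12 + 2·29 = 70
12(ω_sun−ω_arm) = −70(ω_ring−ω_arm),  ω_sun = 0, ω_ring = 1
12(0−ω_arm) = −70(1−ω_arm)  ⇒  82·ω_arm = 70  ⇒  ω_arm = 35/41
ω_out/ω_in = 35/41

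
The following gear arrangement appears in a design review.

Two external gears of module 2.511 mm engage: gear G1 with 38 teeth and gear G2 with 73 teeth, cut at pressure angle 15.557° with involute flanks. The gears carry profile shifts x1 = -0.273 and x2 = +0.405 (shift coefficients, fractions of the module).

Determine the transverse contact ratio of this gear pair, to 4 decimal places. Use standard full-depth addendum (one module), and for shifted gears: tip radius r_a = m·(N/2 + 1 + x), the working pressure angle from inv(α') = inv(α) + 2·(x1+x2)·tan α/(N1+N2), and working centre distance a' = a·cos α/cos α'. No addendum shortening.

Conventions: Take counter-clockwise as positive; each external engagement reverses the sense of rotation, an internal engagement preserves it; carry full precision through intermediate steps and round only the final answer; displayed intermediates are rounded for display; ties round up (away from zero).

class = single-mesh tooth geometry [involute pair 38T × 73T, m = 2.511]
base radii: r_b1 = 45.961139, r_b2 = 88.293766
tip radii: r_a1 = 49.534497, r_a2 = 95.179455
inv(α') = inv(15.557°) + 2·(-0.273+0.405)·tan α/(38+73) = 0.00753745  ⇒  α' = 16.03112°
a' = a·cos α / cos α' = 139.3605·cos 15.557°/cos 16.03112° = 139.687075
action lengths: √(r_a1²−r_b1²) = 18.472686, √(r_a2²−r_b2²) = 35.543487
base pitch p_b = π·m·cos α = 7.599536
CR = (18.472686 + 35.543487 − 139.687075·sin 16.03112°)/7.599536 = 2.031740
contact ratio ≈ 2.0317

2.0317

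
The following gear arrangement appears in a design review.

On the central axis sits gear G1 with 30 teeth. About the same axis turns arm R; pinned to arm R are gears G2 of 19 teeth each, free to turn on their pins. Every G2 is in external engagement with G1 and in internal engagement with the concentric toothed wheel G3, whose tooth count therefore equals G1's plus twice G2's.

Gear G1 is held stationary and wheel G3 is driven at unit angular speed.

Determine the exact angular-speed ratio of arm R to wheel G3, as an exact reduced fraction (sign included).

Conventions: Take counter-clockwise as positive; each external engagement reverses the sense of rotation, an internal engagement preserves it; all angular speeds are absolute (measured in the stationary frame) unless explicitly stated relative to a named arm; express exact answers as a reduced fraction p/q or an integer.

34/49

class = planetary set [G3 = 30+2·19 = 68; Willis about the carrier]
ring teeth: 30 + 2·19 = 68
30(ω_sun−ω_arm) = −68(ω_ring−ω_arm),  ω_sun = 0, ω_ring = 1
30(0−ω_arm) = −68(1−ω_arm)  ⇒  98·ω_arm = 68  ⇒  ω_arm = 34/49
ω_out/ω_in = 34/49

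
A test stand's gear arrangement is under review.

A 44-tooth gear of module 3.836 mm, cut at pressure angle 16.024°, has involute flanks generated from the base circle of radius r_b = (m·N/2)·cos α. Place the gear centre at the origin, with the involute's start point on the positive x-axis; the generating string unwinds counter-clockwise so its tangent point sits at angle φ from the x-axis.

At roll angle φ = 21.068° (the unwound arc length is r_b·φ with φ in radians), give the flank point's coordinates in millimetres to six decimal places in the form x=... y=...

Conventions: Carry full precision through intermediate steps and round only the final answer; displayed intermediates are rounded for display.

x=86.412632 y=1.326136

class = single-mesh tooth geometry [base-circle involute, m = 3.836, 44T]
pitch radius r_p = m·N/2 = 3.836·44/2 = 84.392000
base radius r_b = r_p·cos α = 84.392000·cos 16.024° = 81.113046
roll angle φ = 21.068° = 0.36770597 rad
x = r_b·(cos φ + φ·sin φ) = 86.412632
y = r_b·(sin φ − φ·cos φ) = 1.326136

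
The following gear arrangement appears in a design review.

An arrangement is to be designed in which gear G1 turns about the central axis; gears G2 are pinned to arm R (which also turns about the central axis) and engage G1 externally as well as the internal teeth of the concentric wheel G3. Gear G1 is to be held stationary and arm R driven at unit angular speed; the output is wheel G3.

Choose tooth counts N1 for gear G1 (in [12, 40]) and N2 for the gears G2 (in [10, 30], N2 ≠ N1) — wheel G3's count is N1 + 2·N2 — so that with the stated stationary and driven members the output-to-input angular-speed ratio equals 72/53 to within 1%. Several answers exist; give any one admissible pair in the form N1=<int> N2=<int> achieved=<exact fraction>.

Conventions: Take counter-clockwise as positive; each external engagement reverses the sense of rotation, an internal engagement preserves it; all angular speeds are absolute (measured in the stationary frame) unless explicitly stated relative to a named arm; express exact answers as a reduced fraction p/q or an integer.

class = planetary set [ratio 72/53 wanted; Willis about the carrier]
Willis with ω_sun = 0: ω_ring/ω_arm = (N1+N3)/N3; set equal to 72/53  ⇒  N3/N1 = 1/(72/53 − 1) = 53/19
N3 = N1 + 2·N2  ⇒  N2/N1 = (N3/N1 − 1)/2 = (53/19 − 1)/2 = 17/19
smallest multiple with N1 ≥ 12 and N2 ≥ 10: k = 1  ⇒  N1 = 1·19 = 19, N2 = 1·17 = 17 (N1 ≤ 40, N2 ≤ 30, N2 ≠ N1 ✓), N3 = 19 + 2·17 = 53
check: (N1+N3)/N3 with N1 = 19, N3 = 53 gives 72/53; |achieved − target| = 0 ≤ 18/1325 ✓

N1=19 N2=17 achieved=72/53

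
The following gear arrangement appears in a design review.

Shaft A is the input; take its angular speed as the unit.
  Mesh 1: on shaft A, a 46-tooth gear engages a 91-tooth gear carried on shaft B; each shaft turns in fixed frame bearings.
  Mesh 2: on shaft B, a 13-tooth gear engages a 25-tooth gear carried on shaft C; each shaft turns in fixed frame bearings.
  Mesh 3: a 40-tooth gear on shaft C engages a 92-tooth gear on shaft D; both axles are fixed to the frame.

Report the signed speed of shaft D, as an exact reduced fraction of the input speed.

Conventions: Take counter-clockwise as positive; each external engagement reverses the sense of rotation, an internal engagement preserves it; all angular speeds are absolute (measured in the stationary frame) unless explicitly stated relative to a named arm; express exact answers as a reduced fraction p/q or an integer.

3-mesh fixed-axis compound train (all bearings frame-fixed)
mesh 1 [46T→91T]: |ω|/ω_in = 1×46/91 = 46/91, sense flips to −
mesh 2 [13T→25T]: |ω|/ω_in = (46/91)×13/25 = 46/175, sense flips to +
mesh 3 [40T→92T]: |ω|/ω_in = (46/175)×40/92 = 4/35, sense flips to −
signed output speed (× input speed) = -4/35

-4/35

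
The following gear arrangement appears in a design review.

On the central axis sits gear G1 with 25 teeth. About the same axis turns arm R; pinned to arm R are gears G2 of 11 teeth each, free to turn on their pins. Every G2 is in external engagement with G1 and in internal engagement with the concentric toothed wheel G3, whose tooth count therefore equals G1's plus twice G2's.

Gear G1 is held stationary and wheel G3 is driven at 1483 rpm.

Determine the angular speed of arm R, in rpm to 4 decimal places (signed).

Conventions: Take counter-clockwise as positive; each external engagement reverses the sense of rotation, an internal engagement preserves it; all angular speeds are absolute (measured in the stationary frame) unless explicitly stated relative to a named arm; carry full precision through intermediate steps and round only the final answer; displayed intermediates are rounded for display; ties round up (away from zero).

+968.0694 rpm

class = planetary set [G3 = 25+2·11 = 47; Willis about the carrier]
normalise by the input: solve with ω_ring = 1, then scale by 1483 rpm
ring teeth: 25 + 2·11 = 47
25(ω_sun−ω_arm) = −47(ω_ring−ω_arm),  ω_sun = 0, ω_ring = 1
25(0−ω_arm) = −47(1−ω_arm)  ⇒  72·ω_arm = 47  ⇒  ω_arm = 47/72
scale: ω_arm = 47/72 × 1483 rpm = +968.0694 rpm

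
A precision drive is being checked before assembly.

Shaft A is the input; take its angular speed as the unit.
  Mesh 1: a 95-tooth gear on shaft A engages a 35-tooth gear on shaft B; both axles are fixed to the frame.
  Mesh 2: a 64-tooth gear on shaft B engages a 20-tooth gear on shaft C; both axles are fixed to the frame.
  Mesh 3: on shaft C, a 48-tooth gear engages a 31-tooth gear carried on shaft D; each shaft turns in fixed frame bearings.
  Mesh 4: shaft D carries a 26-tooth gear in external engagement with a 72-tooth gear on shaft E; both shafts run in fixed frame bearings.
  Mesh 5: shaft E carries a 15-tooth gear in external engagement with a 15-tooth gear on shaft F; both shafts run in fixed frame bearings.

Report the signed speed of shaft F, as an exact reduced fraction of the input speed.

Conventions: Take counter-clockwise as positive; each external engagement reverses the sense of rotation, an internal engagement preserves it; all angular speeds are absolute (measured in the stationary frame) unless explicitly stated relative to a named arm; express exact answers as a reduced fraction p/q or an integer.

-15808/3255

5-mesh fixed-axis compound train (all bearings frame-fixed)
mesh 1 [95T→35T]: |ω|/ω_in = 1×95/35 = 19/7, sense flips to −
mesh 2 [64T→20T]: |ω|/ω_in = (19/7)×64/20 = 304/35, sense flips to +
mesh 3 [48T→31T]: |ω|/ω_in = (304/35)×48/31 = 14592/1085, sense flips to −
mesh 4 [26T→72T]: |ω|/ω_in = (14592/1085)×26/72 = 15808/3255, sense flips to +
mesh 5 [15T→15T]: |ω|/ω_in = (15808/3255)×15/15 = 15808/3255, sense flips to −
signed output speed (× input speed) = -15808/3255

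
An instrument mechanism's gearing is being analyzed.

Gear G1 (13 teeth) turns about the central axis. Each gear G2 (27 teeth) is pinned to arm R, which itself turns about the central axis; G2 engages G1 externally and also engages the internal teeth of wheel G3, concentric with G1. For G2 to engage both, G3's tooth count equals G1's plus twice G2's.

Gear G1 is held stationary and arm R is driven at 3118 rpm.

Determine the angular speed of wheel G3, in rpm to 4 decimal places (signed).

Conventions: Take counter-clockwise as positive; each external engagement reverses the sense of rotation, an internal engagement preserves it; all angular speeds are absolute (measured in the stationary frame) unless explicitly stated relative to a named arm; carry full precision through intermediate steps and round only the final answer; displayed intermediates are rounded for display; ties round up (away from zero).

class = planetary set [G3 = 13+2·27 = 67; Willis about the carrier]
normalise by the input: solve with ω_arm = 1, then scale by 3118 rpm
ring teeth: 13 + 2·27 = 67
13(ω_sun−ω_arm) = −67(ω_ring−ω_arm),  ω_sun = 0, ω_arm = 1
ω_ring = 1 − (13/67)(0−1) = 80/67
scale: ω_ring = 80/67 × 3118 rpm = +3722.9851 rpm

+3722.9851 rpm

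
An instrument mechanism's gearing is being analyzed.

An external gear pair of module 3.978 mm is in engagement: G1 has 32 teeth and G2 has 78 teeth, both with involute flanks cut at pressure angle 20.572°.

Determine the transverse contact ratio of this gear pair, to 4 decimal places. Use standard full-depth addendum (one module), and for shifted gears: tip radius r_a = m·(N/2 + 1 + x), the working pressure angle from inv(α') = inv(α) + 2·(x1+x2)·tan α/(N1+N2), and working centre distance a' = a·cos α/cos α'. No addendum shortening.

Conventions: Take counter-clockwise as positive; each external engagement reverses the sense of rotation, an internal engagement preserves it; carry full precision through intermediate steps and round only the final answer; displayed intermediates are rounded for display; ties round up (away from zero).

class = single-mesh tooth geometry [involute pair 32T × 78T, m = 3.978]
base radii: r_b1 = 59.589254, r_b2 = 145.248807
tip radii: r_a1 = 67.626000, r_a2 = 159.120000
no profile shift: α' = α, a' = a
action lengths: √(r_a1²−r_b1²) = 31.974938, √(r_a2²−r_b2²) = 64.976600
base pitch p_b = π·m·cos α = 11.700323
CR = (31.974938 + 64.976600 − 218.790000·sin 20.57200°)/11.700323 = 1.715525
contact ratio ≈ 1.7155

1.7155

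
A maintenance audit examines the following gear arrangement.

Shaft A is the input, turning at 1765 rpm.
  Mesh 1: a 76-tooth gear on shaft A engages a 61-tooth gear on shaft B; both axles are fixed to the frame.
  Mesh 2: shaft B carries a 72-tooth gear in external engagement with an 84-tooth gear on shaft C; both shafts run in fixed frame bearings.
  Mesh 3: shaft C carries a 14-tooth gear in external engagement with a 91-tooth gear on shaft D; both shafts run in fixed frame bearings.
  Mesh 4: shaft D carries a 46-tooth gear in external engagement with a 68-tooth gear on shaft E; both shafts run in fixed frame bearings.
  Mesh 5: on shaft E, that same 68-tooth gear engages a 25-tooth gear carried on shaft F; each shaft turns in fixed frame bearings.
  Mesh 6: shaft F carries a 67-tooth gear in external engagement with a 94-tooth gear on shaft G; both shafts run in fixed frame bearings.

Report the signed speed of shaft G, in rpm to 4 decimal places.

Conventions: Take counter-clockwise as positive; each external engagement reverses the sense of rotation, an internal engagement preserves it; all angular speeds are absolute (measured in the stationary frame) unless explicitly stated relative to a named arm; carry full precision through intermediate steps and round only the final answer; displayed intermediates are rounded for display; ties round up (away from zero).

+380.3059 rpm

recognized (7 fixed axles, 6 meshes): fixed-axis compound train
mesh 1 [76T→61T]: ω = 1765.0000×76/61 = 2199.0164 rpm, sense flips to −
mesh 2 [72T→84T]: ω = 2199.0164×72/84 = 1884.8712 rpm, sense flips to +
mesh 3 [14T→91T]: ω = 1884.8712×14/91 = 289.9802 rpm, sense flips to −
mesh 4 [46T→68T]: ω = 289.9802×46/68 = 196.1631 rpm, sense flips to +
mesh 5 [68T→25T]: ω = 196.1631×68/25 = 533.5635 rpm, sense flips to −
mesh 6 [67T→94T]: ω = 533.5635×67/94 = 380.3059 rpm, sense flips to +
signed output speed = +380.3059 rpm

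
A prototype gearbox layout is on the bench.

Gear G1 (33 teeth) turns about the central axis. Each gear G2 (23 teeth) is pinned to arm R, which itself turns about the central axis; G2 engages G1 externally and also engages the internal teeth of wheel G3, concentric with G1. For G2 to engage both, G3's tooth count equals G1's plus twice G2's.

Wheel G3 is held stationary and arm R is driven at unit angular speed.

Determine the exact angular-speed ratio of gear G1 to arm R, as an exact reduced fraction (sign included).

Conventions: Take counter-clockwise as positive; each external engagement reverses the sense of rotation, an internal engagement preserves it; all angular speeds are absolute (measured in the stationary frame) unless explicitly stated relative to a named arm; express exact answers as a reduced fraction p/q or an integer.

class = planetary set [G3 = 33+2·23 = 79; Willis about the carrier]
ring teeth: 33 + 2·23 = 79
33(ω_sun−ω_arm) = −79(ω_ring−ω_arm),  ω_ring = 0, ω_arm = 1
ω_sun = 1 − (79/33)(0−1) = 112/33
ω_out/ω_in = 112/33

112/33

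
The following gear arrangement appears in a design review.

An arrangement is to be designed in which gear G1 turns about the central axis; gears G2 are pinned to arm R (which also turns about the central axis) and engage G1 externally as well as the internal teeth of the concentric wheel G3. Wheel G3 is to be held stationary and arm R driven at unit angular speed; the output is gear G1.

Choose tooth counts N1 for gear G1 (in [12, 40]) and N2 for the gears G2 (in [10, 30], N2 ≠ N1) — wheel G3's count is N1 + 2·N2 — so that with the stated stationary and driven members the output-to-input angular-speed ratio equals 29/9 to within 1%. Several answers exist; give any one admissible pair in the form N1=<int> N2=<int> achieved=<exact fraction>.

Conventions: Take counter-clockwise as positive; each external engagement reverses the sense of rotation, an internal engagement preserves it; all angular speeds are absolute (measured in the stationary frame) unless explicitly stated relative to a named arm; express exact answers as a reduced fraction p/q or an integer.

planetary set to be sized for 29/9 (Willis relation)
Willis with ω_ring = 0: ω_sun/ω_arm = (N1+N3)/N1; set equal to 29/9  ⇒  N3/N1 = 29/9 − 1 = 20/9
N3 = N1 + 2·N2  ⇒  N2/N1 = (N3/N1 − 1)/2 = (20/9 − 1)/2 = 11/18
smallest multiple with N1 ≥ 12 and N2 ≥ 10: k = 1  ⇒  N1 = 1·18 = 18, N2 = 1·11 = 11 (N1 ≤ 40, N2 ≤ 30, N2 ≠ N1 ✓), N3 = 18 + 2·11 = 40
check: (N1+N3)/N1 with N1 = 18, N3 = 40 gives 29/9; |achieved − target| = 0 ≤ 29/900 ✓

N1=18 N2=11 achieved=29/9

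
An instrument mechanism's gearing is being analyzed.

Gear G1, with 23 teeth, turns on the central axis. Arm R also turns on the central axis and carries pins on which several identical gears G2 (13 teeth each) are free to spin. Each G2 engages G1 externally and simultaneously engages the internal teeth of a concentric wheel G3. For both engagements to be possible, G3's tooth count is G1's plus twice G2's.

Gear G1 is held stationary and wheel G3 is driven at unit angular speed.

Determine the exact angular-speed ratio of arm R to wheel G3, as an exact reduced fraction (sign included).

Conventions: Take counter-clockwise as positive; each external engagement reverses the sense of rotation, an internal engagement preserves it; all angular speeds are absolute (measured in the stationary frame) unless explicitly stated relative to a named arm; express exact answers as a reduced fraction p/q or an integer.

topology: planetary set — G1 23T / G2 13T / G3 49T, arm = carrier (Willis)
ring teeth: 23 + 2·13 = 49
23(ω_sun−ω_arm) = −49(ω_ring−ω_arm),  ω_sun = 0, ω_ring = 1
23(0−ω_arm) = −49(1−ω_arm)  ⇒  72·ω_arm = 49  ⇒  ω_arm = 49/72
ω_out/ω_in = 49/72

49/72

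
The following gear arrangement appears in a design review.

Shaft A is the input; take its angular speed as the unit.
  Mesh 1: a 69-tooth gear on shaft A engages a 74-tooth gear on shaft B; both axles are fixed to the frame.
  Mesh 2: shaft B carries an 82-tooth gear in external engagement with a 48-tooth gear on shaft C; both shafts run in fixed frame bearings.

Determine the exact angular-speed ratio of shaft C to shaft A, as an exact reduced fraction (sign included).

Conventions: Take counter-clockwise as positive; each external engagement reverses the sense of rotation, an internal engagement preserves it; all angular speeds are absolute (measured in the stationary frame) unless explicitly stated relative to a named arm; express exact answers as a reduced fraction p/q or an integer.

class = fixed-axis compound train [2 meshes; 2 ratios multiply, 2 sense flips]
mesh 1 [69T→74T]: running ratio 69/74, sense −
mesh 2 [82T→48T]: running ratio 943/592, sense +
ω_out/ω_in = 943/592

943/592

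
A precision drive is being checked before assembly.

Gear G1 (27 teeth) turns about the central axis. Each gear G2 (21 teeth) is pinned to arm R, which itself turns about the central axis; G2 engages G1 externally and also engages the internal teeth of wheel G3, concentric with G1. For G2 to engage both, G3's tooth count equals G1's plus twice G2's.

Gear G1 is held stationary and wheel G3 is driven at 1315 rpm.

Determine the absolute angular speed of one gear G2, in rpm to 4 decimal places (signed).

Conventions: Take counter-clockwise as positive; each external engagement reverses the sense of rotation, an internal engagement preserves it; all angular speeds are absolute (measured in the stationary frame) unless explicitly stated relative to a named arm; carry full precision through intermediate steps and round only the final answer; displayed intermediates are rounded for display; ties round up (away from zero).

+2160.3571 rpm

planetary set (27T centre, 21T on arm, 69T internal) — Willis relation
normalise by the input: solve with ω_ring = 1, then scale by 1315 rpm
ring teeth: 27 + 2·21 = 69
27(ω_sun−ω_arm) = −69(ω_ring−ω_arm),  ω_sun = 0, ω_ring = 1
27(0−ω_arm) = −69(1−ω_arm)  ⇒  96·ω_arm = 69  ⇒  ω_arm = 23/32
sun–planet mesh: 27·(0−23/32) = −21·(ω_p−ω_arm)  ⇒  ω_p−ω_arm = 207/224
ω_p = 23/32 + 207/224 = 23/14
scale: ω_p = 23/14 × 1315 rpm = +2160.3571 rpm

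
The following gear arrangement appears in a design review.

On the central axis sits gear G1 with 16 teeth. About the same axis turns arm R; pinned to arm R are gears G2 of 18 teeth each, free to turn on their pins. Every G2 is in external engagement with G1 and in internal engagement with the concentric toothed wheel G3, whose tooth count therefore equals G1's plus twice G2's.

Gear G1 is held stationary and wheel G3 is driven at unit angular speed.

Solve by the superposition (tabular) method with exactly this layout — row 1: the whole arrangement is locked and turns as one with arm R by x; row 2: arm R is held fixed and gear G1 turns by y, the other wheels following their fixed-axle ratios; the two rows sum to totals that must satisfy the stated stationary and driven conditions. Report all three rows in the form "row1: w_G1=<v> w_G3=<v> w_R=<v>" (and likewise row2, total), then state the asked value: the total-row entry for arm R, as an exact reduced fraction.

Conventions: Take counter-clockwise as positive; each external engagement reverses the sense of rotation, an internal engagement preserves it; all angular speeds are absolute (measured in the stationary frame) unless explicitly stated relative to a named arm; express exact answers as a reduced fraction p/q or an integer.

recognized (axles ride arm R): planetary set, 16/18/52 teeth
superposition row 1 [locked train]: every member turns x
superposition row 2 [arm held]: sun y, ring −(16/52)·y, arm 0
boundary: total ω_sun = x + y = 0 and total ω_ring = x − (16/52)·y = 1  ⇒  y = -13/17, x = 13/17
row 2 ring = −(16/52)·(-13/17) = 4/17
totals (row 1 + row 2): sun 13/17 + (-13/17) = 0, ring 13/17 + 4/17 = 1, arm 13/17 + 0 = 13/17
asked cell (total, arm) = 13/17

row1: w_G1=13/17 w_G3=13/17 w_R=13/17
row2: w_G1=-13/17 w_G3=4/17 w_R=0
total: w_G1=0 w_G3=1 w_R=13/17
asked value: 13/17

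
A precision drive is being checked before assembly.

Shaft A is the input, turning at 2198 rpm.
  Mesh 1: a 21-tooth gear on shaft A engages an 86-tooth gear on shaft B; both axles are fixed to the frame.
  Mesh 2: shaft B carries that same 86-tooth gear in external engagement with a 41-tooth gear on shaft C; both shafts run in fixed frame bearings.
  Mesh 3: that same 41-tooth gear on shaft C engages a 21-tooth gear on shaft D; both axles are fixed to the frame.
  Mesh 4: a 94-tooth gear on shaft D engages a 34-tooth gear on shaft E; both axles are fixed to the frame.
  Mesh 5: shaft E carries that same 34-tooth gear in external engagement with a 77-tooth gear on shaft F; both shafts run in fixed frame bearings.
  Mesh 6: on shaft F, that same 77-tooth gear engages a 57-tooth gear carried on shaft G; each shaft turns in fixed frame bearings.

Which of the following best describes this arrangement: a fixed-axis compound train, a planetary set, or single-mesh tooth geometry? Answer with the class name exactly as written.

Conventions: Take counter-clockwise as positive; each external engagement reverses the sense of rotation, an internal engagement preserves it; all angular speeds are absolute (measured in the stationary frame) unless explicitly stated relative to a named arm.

fixed-axis compound train

6-mesh fixed-axis compound train (all bearings frame-fixed)
classification: fixed-axis compound train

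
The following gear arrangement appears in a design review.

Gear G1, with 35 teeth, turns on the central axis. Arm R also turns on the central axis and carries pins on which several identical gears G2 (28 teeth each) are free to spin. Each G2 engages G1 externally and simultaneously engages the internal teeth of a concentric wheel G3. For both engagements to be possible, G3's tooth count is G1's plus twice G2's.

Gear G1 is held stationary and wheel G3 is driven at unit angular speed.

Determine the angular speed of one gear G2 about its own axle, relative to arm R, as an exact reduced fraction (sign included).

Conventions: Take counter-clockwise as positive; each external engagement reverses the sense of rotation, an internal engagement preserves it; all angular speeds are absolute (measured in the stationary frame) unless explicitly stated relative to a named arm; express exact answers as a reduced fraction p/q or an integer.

class = planetary set [G3 = 35+2·28 = 91; Willis about the carrier]
ring teeth: 35 + 2·28 = 91
35(ω_sun−ω_arm) = −91(ω_ring−ω_arm),  ω_sun = 0, ω_ring = 1
35(0−ω_arm) = −91(1−ω_arm)  ⇒  126·ω_arm = 91  ⇒  ω_arm = 13/18
sun–planet mesh: 35·(0−13/18) = −28·(ω_p−ω_arm)  ⇒  ω_p−ω_arm = 65/72
exact speed ratio = 65/72

65/72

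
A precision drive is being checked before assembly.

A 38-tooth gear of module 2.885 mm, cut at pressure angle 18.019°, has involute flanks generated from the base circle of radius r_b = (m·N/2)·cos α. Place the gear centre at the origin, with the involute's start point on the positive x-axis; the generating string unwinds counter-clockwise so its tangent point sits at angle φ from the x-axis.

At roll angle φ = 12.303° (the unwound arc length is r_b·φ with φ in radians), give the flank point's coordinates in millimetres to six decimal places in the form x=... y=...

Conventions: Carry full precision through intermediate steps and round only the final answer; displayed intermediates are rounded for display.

x=53.314453 y=0.171238

class = single-mesh tooth geometry [base-circle involute, m = 2.885, 38T]
pitch radius r_p = m·N/2 = 2.885·38/2 = 54.815000
base radius r_b = r_p·cos α = 54.815000·cos 18.019° = 52.126543
roll angle φ = 12.303° = 0.21472786 rad
x = r_b·(cos φ + φ·sin φ) = 53.314453
y = r_b·(sin φ − φ·cos φ) = 0.171238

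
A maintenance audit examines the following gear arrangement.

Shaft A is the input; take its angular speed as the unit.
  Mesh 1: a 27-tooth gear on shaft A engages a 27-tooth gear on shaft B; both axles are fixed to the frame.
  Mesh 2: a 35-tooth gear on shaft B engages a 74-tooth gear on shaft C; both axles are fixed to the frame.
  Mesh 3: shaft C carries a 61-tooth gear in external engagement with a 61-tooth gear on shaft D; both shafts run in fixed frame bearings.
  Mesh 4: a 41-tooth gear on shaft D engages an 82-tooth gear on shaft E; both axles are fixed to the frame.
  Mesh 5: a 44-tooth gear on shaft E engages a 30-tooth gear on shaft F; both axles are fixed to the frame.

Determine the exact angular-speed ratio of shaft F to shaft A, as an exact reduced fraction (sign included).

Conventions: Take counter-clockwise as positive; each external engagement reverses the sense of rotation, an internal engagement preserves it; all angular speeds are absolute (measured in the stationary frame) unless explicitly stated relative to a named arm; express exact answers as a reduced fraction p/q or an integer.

class = fixed-axis compound train [5 meshes; 5 ratios multiply, 5 sense flips]
mesh 1 [27T→27T]: running ratio 1, sense −
mesh 2 [35T→74T]: running ratio 35/74, sense +
mesh 3 [61T→61T]: running ratio 35/74, sense −
mesh 4 [41T→82T]: running ratio 35/148, sense +
mesh 5 [44T→30T]: running ratio 77/222, sense −
ω_out/ω_in = -77/222

-77/222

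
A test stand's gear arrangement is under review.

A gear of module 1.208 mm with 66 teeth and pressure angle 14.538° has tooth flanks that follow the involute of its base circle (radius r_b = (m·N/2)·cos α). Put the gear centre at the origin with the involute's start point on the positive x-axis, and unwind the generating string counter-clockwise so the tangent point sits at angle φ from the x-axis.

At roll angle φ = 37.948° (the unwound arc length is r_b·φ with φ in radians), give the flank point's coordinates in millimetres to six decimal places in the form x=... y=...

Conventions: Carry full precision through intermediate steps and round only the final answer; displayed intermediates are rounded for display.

x=46.145330 y=3.575637

topology: single-mesh involute geometry — m = 1.208, N = 66
pitch radius r_p = m·N/2 = 1.208·66/2 = 39.864000
base radius r_b = r_p·cos α = 39.864000·cos 14.538° = 38.587609
roll angle φ = 37.948° = 0.66231754 rad
x = r_b·(cos φ + φ·sin φ) = 46.145330
y = r_b·(sin φ − φ·cos φ) = 3.575637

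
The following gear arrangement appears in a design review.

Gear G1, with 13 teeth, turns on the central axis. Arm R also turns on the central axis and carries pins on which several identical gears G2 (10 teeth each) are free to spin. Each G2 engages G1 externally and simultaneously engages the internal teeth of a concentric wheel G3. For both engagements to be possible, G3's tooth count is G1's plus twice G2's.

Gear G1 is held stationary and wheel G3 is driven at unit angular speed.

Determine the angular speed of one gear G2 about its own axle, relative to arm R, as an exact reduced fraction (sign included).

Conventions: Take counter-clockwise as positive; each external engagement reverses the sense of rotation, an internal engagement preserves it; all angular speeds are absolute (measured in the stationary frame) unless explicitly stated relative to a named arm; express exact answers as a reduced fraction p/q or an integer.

429/460

recognized (axles ride arm R): planetary set, 13/10/33 teeth
ring teeth: 13 + 2·10 = 33
13(ω_sun−ω_arm) = −33(ω_ring−ω_arm),  ω_sun = 0, ω_ring = 1
13(0−ω_arm) = −33(1−ω_arm)  ⇒  46·ω_arm = 33  ⇒  ω_arm = 33/46
sun–planet mesh: 13·(0−33/46) = −10·(ω_p−ω_arm)  ⇒  ω_p−ω_arm = 429/460
exact speed ratio = 429/460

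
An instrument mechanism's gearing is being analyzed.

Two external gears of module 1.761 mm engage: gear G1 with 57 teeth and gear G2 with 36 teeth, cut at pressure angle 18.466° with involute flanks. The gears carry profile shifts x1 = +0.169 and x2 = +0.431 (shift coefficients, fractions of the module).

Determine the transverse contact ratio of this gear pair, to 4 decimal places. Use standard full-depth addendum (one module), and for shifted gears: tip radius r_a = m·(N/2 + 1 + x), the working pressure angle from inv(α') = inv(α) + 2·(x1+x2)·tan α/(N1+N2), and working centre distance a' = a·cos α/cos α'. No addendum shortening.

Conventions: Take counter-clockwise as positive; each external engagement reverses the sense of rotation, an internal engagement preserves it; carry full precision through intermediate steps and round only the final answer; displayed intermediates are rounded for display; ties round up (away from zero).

topology: single-mesh involute geometry — m = 1.761, 57T/36T pair
base radii: r_b1 = 47.604384, r_b2 = 30.065926
tip radii: r_a1 = 52.247109, r_a2 = 34.217991
inv(α') = inv(18.466°) + 2·(+0.169+0.431)·tan α/(57+36) = 0.01595195  ⇒  α' = 20.44235°
a' = a·cos α / cos α' = 81.8865·cos 18.466°/cos 20.44235° = 82.890407
action lengths: √(r_a1²−r_b1²) = 21.530979, √(r_a2²−r_b2²) = 16.337410
base pitch p_b = π·m·cos α = 5.247494
CR = (21.530979 + 16.337410 − 82.890407·sin 20.44235°)/5.247494 = 1.699420
contact ratio ≈ 1.6994

1.6994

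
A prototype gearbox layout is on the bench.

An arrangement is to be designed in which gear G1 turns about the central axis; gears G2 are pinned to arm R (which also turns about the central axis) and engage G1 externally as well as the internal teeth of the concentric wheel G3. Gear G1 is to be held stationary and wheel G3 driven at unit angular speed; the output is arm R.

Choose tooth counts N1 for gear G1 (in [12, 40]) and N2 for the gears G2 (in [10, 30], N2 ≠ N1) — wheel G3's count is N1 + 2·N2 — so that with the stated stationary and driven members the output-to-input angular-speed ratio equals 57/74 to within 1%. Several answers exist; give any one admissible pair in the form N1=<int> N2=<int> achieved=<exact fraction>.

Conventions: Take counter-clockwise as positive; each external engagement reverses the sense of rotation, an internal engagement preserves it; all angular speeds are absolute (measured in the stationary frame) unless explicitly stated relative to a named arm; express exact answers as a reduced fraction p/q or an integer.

planetary set to be sized for 57/74 (Willis relation)
Willis with ω_sun = 0: ω_arm/ω_ring = N3/(N1+N3); set equal to 57/74  ⇒  N3/N1 = (57/74)/(1 − 57/74) = 57/17
N3 = N1 + 2·N2  ⇒  N2/N1 = (N3/N1 − 1)/2 = (57/17 − 1)/2 = 20/17
smallest multiple with N1 ≥ 12 and N2 ≥ 10: k = 1  ⇒  N1 = 1·17 = 17, N2 = 1·20 = 20 (N1 ≤ 40, N2 ≤ 30, N2 ≠ N1 ✓), N3 = 17 + 2·20 = 57
check: N3/(N1+N3) with N1 = 17, N3 = 57 gives 57/74; |achieved − target| = 0 ≤ 57/7400 ✓

N1=17 N2=20 achieved=57/74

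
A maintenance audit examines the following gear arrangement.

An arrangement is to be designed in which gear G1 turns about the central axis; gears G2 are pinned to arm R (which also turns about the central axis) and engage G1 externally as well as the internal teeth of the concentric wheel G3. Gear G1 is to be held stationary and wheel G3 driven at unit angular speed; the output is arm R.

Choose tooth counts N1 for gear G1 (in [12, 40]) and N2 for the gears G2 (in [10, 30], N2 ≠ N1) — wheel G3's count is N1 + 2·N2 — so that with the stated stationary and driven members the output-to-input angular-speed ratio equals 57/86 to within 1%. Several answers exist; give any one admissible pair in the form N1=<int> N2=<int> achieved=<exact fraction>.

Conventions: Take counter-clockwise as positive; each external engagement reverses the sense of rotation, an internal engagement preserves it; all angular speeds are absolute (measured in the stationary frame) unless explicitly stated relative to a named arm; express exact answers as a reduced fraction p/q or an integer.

N1=29 N2=14 achieved=57/86

topology: planetary set — design target 57/86, arm = carrier (Willis)
Willis with ω_sun = 0: ω_arm/ω_ring = N3/(N1+N3); set equal to 57/86  ⇒  N3/N1 = (57/86)/(1 − 57/86) = 57/29
N3 = N1 + 2·N2  ⇒  N2/N1 = (N3/N1 − 1)/2 = (57/29 − 1)/2 = 14/29
smallest multiple with N1 ≥ 12 and N2 ≥ 10: k = 1  ⇒  N1 = 1·29 = 29, N2 = 1·14 = 14 (N1 ≤ 40, N2 ≤ 30, N2 ≠ N1 ✓), N3 = 29 + 2·14 = 57
check: N3/(N1+N3) with N1 = 29, N3 = 57 gives 57/86; |achieved − target| = 0 ≤ 57/8600 ✓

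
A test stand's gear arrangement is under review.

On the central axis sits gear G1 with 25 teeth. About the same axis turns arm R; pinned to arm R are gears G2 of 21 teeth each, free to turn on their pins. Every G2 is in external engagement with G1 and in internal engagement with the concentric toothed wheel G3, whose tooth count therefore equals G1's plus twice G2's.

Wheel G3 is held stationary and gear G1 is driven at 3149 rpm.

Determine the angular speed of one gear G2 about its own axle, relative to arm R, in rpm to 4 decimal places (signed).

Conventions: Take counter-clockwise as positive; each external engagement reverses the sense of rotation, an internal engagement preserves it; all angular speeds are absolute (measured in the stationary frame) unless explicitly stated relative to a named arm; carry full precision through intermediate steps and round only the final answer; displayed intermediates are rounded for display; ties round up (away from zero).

-2730.1113 rpm

topology: planetary set — G1 25T / G2 21T / G3 67T, arm = carrier (Willis)
normalise by the input: solve with ω_sun = 1, then scale by 3149 rpm
ring teeth: 25 + 2·21 = 67
25(ω_sun−ω_arm) = −67(ω_ring−ω_arm),  ω_ring = 0, ω_sun = 1
25(1−ω_arm) = −67(0−ω_arm)  ⇒  92·ω_arm = 25  ⇒  ω_arm = 25/92
sun–planet mesh: 25·(1−25/92) = −21·(ω_p−ω_arm)  ⇒  ω_p−ω_arm = -1675/1932
scale: ω_p−ω_arm = -1675/1932 × 3149 rpm = -2730.1113 rpm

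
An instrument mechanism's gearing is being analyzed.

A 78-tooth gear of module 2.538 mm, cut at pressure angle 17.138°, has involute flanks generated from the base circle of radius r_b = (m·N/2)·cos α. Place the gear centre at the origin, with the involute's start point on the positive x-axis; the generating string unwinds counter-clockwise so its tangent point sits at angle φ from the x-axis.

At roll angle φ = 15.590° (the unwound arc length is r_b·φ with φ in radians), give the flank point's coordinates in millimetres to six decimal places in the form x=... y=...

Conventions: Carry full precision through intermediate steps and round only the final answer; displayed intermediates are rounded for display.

class = single-mesh tooth geometry [base-circle involute, m = 2.538, 78T]
pitch radius r_p = m·N/2 = 2.538·78/2 = 98.982000
base radius r_b = r_p·cos α = 98.982000·cos 17.138° = 94.586980
roll angle φ = 15.590° = 0.27209683 rad
x = r_b·(cos φ + φ·sin φ) = 98.023891
y = r_b·(sin φ − φ·cos φ) = 0.630466

x=98.023891 y=0.630466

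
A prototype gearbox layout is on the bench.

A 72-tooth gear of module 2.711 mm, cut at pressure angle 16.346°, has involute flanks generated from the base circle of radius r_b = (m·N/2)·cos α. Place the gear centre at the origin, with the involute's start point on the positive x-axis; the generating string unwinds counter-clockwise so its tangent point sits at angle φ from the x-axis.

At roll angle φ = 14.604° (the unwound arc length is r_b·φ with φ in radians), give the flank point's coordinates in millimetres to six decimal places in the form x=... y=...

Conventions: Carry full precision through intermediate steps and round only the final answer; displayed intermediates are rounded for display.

x=96.644059 y=0.513588

recognized (one wheel, involute flank): single-mesh tooth geometry, m = 2.711, N = 72
pitch radius r_p = m·N/2 = 2.711·72/2 = 97.596000
base radius r_b = r_p·cos α = 97.596000·cos 16.346° = 93.651135
roll angle φ = 14.604° = 0.25488788 rad
x = r_b·(cos φ + φ·sin φ) = 96.644059
y = r_b·(sin φ − φ·cos φ) = 0.513588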